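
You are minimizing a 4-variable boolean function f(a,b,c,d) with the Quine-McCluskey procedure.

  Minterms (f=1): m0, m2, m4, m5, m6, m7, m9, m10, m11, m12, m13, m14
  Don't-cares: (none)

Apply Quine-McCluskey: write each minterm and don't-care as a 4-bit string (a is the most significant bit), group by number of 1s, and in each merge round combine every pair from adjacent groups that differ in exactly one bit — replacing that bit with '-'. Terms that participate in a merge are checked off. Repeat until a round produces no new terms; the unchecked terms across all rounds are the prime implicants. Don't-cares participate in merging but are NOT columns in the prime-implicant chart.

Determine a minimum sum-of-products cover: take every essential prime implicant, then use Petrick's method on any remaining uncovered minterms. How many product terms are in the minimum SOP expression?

5

Round 0: 0000✓ 0010✓ 0100✓ 0101✓ 0110✓ 0111✓ 1001✓ 1010✓ 1011✓ 1100✓ 1101✓ 1110✓
Round 1: -010✓ -100✓ -101✓ -110✓ 0-00✓ 0-10✓ 00-0✓ 01-0✓ 01-1✓ 010-✓ 011-✓ 1-01 1-10✓ 10-1 101- 11-0✓ 110-✓
Round 2: --10 -1-0 -10- 0--0 01--
PIs = {--10, -1-0, -10-, 0--0, 01--, 1-01, 10-1, 101-}
Coverage chart:
  m0: 0--0 ←essential
  m2: --10,0--0
  m4: -1-0,-10-,0--0,01--
  m5: -10-,01--
  m6: --10,-1-0,0--0,01--
  m7: 01-- ←essential
  m9: 1-01,10-1
  m10: --10,101-
  m11: 10-1,101-
  m12: -1-0,-10-
  m13: -10-,1-01
  m14: --10,-1-0
Essential: 0--0, 01--
Petrick residual → --10, -10-, 10-1
Min cover (5 terms): cd' + bc' + a'd' + a'b + ab'd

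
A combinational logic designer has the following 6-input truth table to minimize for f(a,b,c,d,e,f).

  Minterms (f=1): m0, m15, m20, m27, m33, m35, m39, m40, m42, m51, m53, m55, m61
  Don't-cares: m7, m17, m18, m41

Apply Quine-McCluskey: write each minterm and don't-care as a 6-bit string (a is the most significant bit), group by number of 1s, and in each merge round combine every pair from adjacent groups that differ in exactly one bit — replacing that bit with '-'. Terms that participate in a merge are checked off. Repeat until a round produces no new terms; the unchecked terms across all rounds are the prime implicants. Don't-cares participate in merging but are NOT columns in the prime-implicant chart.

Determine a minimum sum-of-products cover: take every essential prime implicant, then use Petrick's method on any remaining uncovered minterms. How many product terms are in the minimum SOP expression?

8

size-2^0 implicants → 000000  000111(✓)  001111(✓)  010001  010010  010100  011011  100001(✓)  100011(✓)  100111(✓)  101000(✓)  101001(✓)  101010(✓)  110011(✓)  110101(✓)  110111(✓)  111101(✓)
size-2^1 implicants → -00111  00-111  1-0011(✓)  1-0111(✓)  10-001  100-11(✓)  1000-1  1010-0  10100-  11-101  110-11(✓)  1101-1
size-2^2 implicants → 1-0-11
Unchecked terms (primes): -00111, 00-111, 000000, 010001, 010010, 010100, 011011, 1-0-11, 10-001, 1000-1, 1010-0, 10100-, 11-101, 1101-1
Minterm coverage:
  m0 ⊆ 000000 [E]
  m15 ⊆ 00-111 [E]
  m20 ⊆ 010100 [E]
  m27 ⊆ 011011 [E]
  m33 ⊆ 10-001,1000-1
  m35 ⊆ 1-0-11,1000-1
  m39 ⊆ -00111,1-0-11
  m40 ⊆ 1010-0,10100-
  m42 ⊆ 1010-0 [E]
  m51 ⊆ 1-0-11 [E]
  m53 ⊆ 11-101,1101-1
  m55 ⊆ 1-0-11,1101-1
  m61 ⊆ 11-101 [E]
E = {00-111, 000000, 010100, 011011, 1-0-11, 1010-0, 11-101}
Petrick residual → 10-001
Cover = a'b'def + a'b'c'd'e'f' + a'bc'de'f' + a'bcd'ef + ac'ef + ab'd'e'f + ab'cd'f' + abde'f  |cover|=8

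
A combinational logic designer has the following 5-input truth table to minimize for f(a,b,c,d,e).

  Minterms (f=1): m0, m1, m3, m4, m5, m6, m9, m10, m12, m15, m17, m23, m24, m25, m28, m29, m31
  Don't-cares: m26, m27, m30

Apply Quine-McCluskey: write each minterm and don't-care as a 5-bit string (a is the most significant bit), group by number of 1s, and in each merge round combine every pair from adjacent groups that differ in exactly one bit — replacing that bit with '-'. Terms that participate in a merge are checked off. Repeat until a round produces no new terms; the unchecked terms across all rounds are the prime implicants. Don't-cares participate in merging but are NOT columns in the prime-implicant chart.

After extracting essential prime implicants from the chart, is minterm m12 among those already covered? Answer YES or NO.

size-2^0 implicants → 00000(✓)  00001(✓)  00011(✓)  00100(✓)  00101(✓)  00110(✓)  01001(✓)  01010(✓)  01100(✓)  01111(✓)  10001(✓)  10111(✓)  11000(✓)  11001(✓)  11010(✓)  11011(✓)  11100(✓)  11101(✓)  11110(✓)  11111(✓)
size-2^1 implicants → -0001(✓)  -1001(✓)  -1010  -1100  -1111  0-001(✓)  0-100  00-00(✓)  00-01(✓)  000-1  0000-(✓)  001-0  0010-(✓)  1-001(✓)  1-111  11-00(✓)  11-01(✓)  11-10(✓)  11-11(✓)  110-0(✓)  110-1(✓)  1100-(✓)  1101-(✓)  111-0(✓)  111-1(✓)  1110-(✓)  1111-(✓)
size-2^2 implicants → --001  00-0-  11--0(✓)  11--1(✓)  11-0-(✓)  11-1-(✓)  110--(✓)  111--(✓)
size-2^3 implicants → 11---
Unchecked terms (primes): --001, -1010, -1100, -1111, 0-100, 00-0-, 000-1, 001-0, 1-111, 11---
Minterm coverage:
  m0 ⊆ 00-0- [E]
  m1 ⊆ --001,00-0-,000-1
  m3 ⊆ 000-1 [E]
  m4 ⊆ 0-100,00-0-,001-0
  m5 ⊆ 00-0- [E]
  m6 ⊆ 001-0 [E]
  m9 ⊆ --001 [E]
  m10 ⊆ -1010 [E]
  m12 ⊆ -1100,0-100
  m15 ⊆ -1111 [E]
  m17 ⊆ --001 [E]
  m23 ⊆ 1-111 [E]
  m24 ⊆ 11--- [E]
  m25 ⊆ --001,11---
  m28 ⊆ -1100,11---
  m29 ⊆ 11--- [E]
  m31 ⊆ -1111,1-111,11---
E = {--001, -1010, -1111, 00-0-, 000-1, 001-0, 1-111, 11---}

NO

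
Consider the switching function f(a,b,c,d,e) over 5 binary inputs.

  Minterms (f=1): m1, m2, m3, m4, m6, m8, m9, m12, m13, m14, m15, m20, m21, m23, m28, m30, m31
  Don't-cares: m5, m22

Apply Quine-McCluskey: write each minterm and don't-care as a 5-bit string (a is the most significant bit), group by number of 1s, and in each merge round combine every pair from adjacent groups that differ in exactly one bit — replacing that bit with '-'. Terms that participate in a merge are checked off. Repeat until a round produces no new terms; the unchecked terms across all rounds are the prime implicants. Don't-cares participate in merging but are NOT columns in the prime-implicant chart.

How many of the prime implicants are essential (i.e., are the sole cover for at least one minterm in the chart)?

Round 0: 00001✓ 00010✓ 00011✓ 00100✓ 00101✓ 00110✓ 01000✓ 01001✓ 01100✓ 01101✓ 01110✓ 01111✓ 10100✓ 10101✓ 10110✓ 10111✓ 11100✓ 11110✓ 11111✓
Round 1: -0100✓ -0101✓ -0110✓ -1100✓ -1110✓ -1111✓ 0-001✓ 0-100✓ 0-101✓ 0-110✓ 00-01✓ 00-10 000-1 0001- 001-0✓ 0010-✓ 01-00✓ 01-01✓ 0100-✓ 011-0✓ 011-1✓ 0110-✓ 0111-✓ 1-100✓ 1-110✓ 1-111✓ 101-0✓ 101-1✓ 1010-✓ 1011-✓ 111-0✓ 1111-✓
Round 2: --100✓ --110✓ -01-0✓ -010- -11-0✓ -111- 0--01 0-1-0✓ 0-10- 01-0- 011-- 1-1-0✓ 1-11- 101--
Round 3: --1-0
PIs = {--1-0, -010-, -111-, 0--01, 0-10-, 00-10, 000-1, 0001-, 01-0-, 011--, 1-11-, 101--}
Coverage chart:
  m1: 0--01,000-1
  m2: 00-10,0001-
  m3: 000-1,0001-
  m4: --1-0,-010-,0-10-
  m6: --1-0,00-10
  m8: 01-0- ←essential
  m9: 0--01,01-0-
  m12: --1-0,0-10-,01-0-,011--
  m13: 0--01,0-10-,01-0-,011--
  m14: --1-0,-111-,011--
  m15: -111-,011--
  m20: --1-0,-010-,101--
  m21: -010-,101--
  m23: 1-11-,101--
  m28: --1-0 ←essential
  m30: --1-0,-111-,1-11-
  m31: -111-,1-11-
Essential: --1-0, 01-0-

2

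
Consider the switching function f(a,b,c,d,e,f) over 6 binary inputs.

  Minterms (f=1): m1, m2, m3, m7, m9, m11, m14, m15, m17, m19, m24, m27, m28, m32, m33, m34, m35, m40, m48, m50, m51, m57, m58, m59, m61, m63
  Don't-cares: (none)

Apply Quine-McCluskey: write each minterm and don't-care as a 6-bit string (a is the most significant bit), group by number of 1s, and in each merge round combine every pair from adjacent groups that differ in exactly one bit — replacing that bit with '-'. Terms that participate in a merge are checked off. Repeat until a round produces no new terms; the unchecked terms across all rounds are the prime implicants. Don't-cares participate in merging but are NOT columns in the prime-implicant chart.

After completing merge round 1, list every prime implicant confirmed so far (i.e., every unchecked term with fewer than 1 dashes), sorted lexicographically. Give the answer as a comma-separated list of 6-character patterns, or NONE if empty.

Round 0: 000001✓ 000010✓ 000011✓ 000111✓ 001001✓ 001011✓ 001110✓ 001111✓ 010001✓ 010011✓ 011000✓ 011011✓ 011100✓ 100000✓ 100001✓ 100010✓ 100011✓ 101000✓ 110000✓ 110010✓ 110011✓ 111001✓ 111010✓ 111011✓ 111101✓ 111111✓
Round 1: -00001✓ -00010✓ -00011✓ -10011✓ -11011✓ 0-0001✓ 0-0011✓ 0-1011✓ 00-001✓ 00-011✓ 00-111✓ 000-11✓ 0000-1✓ 00001-✓ 001-11✓ 0010-1✓ 00111- 01-011✓ 0100-1✓ 011-00 1-0000✓ 1-0010✓ 1-0011✓ 10-000 1000-0✓ 1000-1✓ 10000-✓ 10001-✓ 11-010✓ 11-011✓ 1100-0✓ 11001-✓ 111-01✓ 111-11✓ 1110-1✓ 11101-✓ 1111-1✓
Round 2: --0011 -000-1 -0001- -1-011 0--011 0-00-1 00--11 00-0-1 1-00-0 1-001- 1000-- 11-01- 111--1
PIs = {--0011, -000-1, -0001-, -1-011, 0--011, 0-00-1, 00--11, 00-0-1, 00111-, 011-00, 1-00-0, 1-001-, 10-000, 1000--, 11-01-, 111--1}

NONE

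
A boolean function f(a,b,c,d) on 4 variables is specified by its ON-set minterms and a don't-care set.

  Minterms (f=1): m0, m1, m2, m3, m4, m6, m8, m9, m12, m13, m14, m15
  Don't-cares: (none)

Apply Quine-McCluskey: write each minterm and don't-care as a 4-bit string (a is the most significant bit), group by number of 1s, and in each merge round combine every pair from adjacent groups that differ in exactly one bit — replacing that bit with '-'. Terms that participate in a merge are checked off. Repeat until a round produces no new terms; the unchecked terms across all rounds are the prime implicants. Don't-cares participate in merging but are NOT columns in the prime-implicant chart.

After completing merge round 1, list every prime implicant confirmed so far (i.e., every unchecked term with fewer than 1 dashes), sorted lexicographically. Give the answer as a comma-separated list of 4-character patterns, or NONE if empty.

NONE

Round 0: 0000✓ 0001✓ 0010✓ 0011✓ 0100✓ 0110✓ 1000✓ 1001✓ 1100✓ 1101✓ 1110✓ 1111✓
Round 1: -000✓ -001✓ -100✓ -110✓ 0-00✓ 0-10✓ 00-0✓ 00-1✓ 000-✓ 001-✓ 01-0✓ 1-00✓ 1-01✓ 100-✓ 11-0✓ 11-1✓ 110-✓ 111-✓
Round 2: --00 -00- -1-0 0--0 00-- 1-0- 11--
PIs = {--00, -00-, -1-0, 0--0, 00--, 1-0-, 11--}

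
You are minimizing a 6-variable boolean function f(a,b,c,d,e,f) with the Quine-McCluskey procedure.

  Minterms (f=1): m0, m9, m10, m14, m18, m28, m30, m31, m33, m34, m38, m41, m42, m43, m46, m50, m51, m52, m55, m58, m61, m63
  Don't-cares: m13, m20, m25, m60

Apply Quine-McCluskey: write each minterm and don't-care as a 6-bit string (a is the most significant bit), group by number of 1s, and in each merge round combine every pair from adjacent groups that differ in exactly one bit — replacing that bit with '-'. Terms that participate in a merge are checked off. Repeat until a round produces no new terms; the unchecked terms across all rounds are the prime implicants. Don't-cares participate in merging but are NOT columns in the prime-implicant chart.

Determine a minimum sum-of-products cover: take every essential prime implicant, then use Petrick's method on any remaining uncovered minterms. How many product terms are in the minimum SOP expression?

12

size-2^0 implicants → 000000  001001(✓)  001010(✓)  001101(✓)  001110(✓)  010010(✓)  010100(✓)  011001(✓)  011100(✓)  011110(✓)  011111(✓)  100001(✓)  100010(✓)  100110(✓)  101001(✓)  101010(✓)  101011(✓)  101110(✓)  110010(✓)  110011(✓)  110100(✓)  110111(✓)  111010(✓)  111100(✓)  111101(✓)  111111(✓)
size-2^1 implicants → -01001  -01010(✓)  -01110(✓)  -10010  -10100(✓)  -11100(✓)  -11111  0-1001  0-1110  001-01  001-10(✓)  01-100(✓)  0111-0  01111-  1-0010(✓)  1-1010(✓)  10-001  10-010(✓)  10-110(✓)  100-10(✓)  101-10(✓)  1010-1  10101-  11-010(✓)  11-100(✓)  11-111  110-11  11001-  1111-1  11110-
size-2^2 implicants → -01-10  -1-100  1--010  10--10
Unchecked terms (primes): -01-10, -01001, -1-100, -10010, -11111, 0-1001, 0-1110, 000000, 001-01, 0111-0, 01111-, 1--010, 10--10, 10-001, 1010-1, 10101-, 11-111, 110-11, 11001-, 1111-1, 11110-
Minterm coverage:
  m0 ⊆ 000000 [E]
  m9 ⊆ -01001,0-1001,001-01
  m10 ⊆ -01-10 [E]
  m14 ⊆ -01-10,0-1110
  m18 ⊆ -10010 [E]
  m28 ⊆ -1-100,0111-0
  m30 ⊆ 0-1110,0111-0,01111-
  m31 ⊆ -11111,01111-
  m33 ⊆ 10-001 [E]
  m34 ⊆ 1--010,10--10
  m38 ⊆ 10--10 [E]
  m41 ⊆ -01001,10-001,1010-1
  m42 ⊆ -01-10,1--010,10--10,10101-
  m43 ⊆ 1010-1,10101-
  m46 ⊆ -01-10,10--10
  m50 ⊆ -10010,1--010,11001-
  m51 ⊆ 110-11,11001-
  m52 ⊆ -1-100 [E]
  m55 ⊆ 11-111,110-11
  m58 ⊆ 1--010 [E]
  m61 ⊆ 1111-1,11110-
  m63 ⊆ -11111,11-111,1111-1
E = {-01-10, -1-100, -10010, 000000, 1--010, 10--10, 10-001}
Petrick residual → -01001, 01111-, 1010-1, 110-11, 1111-1
Cover = b'cef' + b'cd'e'f + bde'f' + bc'd'ef' + a'b'c'd'e'f' + a'bcde + ad'ef' + ab'ef' + ab'd'e'f + ab'cd'f + abc'ef + abcdf  |cover|=12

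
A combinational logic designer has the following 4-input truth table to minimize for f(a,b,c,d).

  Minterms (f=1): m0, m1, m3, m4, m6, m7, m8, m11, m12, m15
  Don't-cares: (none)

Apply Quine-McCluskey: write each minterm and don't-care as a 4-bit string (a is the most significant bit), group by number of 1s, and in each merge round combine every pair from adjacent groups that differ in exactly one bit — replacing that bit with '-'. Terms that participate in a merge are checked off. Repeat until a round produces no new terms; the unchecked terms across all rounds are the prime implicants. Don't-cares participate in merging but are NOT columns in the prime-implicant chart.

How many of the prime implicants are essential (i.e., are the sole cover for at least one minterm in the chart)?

[col 0] 0000*, 0001*, 0011*, 0100*, 0110*, 0111*, 1000*, 1011*, 1100*, 1111*
[col 1] -000*, -011*, -100*, -111*, 0-00*, 0-11*, 00-1, 000-, 01-0, 011-, 1-00*, 1-11*
[col 2] --00, --11
Prime implicants: --00, --11, 00-1, 000-, 01-0, 011-
PI chart (minterm → PIs covering it):
  0 | --00,000-
  1 | 00-1,000-
  3 | --11,00-1
  4 | --00,01-0
  6 | 01-0,011-
  7 | --11,011-
  8 | --00  (sole → essential)
  11 | --11  (sole → essential)
  12 | --00  (sole → essential)
  15 | --11  (sole → essential)
Essential prime implicants: --00, --11

2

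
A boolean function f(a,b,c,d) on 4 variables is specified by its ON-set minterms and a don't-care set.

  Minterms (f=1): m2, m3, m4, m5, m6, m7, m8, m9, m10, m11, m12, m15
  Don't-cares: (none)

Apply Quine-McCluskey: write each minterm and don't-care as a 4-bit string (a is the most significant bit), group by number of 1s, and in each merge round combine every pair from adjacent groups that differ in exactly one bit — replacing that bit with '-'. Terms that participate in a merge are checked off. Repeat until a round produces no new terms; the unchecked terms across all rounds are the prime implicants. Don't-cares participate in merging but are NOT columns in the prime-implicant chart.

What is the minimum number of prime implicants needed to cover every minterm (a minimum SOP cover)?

5

[col 0] 0010*, 0011*, 0100*, 0101*, 0110*, 0111*, 1000*, 1001*, 1010*, 1011*, 1100*, 1111*
[col 1] -010*, -011*, -100, -111*, 0-10*, 0-11*, 001-*, 01-0*, 01-1*, 010-*, 011-*, 1-00, 1-11*, 10-0*, 10-1*, 100-*, 101-*
[col 2] --11, -01-, 0-1-, 01--, 10--
Prime implicants: --11, -01-, -100, 0-1-, 01--, 1-00, 10--
PI chart (minterm → PIs covering it):
  2 | -01-,0-1-
  3 | --11,-01-,0-1-
  4 | -100,01--
  5 | 01--  (sole → essential)
  6 | 0-1-,01--
  7 | --11,0-1-,01--
  8 | 1-00,10--
  9 | 10--  (sole → essential)
  10 | -01-,10--
  11 | --11,-01-,10--
  12 | -100,1-00
  15 | --11  (sole → essential)
Essential prime implicants: --11, 01--, 10--
Petrick residual → -01-, -100
Minimum SOP uses 5 PIs: cd + b'c + bc'd' + a'b + ab'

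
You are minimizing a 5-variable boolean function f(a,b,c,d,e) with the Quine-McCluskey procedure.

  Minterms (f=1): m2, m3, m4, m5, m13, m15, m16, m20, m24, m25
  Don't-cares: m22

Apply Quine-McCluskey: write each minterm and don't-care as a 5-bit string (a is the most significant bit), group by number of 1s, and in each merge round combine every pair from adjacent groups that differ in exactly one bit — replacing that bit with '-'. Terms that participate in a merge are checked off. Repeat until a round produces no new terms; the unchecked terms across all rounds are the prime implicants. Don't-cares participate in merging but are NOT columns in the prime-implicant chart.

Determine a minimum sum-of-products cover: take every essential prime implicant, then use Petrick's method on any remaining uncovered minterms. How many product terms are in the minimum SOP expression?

5

size-2^0 implicants → 00010(✓)  00011(✓)  00100(✓)  00101(✓)  01101(✓)  01111(✓)  10000(✓)  10100(✓)  10110(✓)  11000(✓)  11001(✓)
size-2^1 implicants → -0100  0-101  0001-  0010-  011-1  1-000  10-00  101-0  1100-
Unchecked terms (primes): -0100, 0-101, 0001-, 0010-, 011-1, 1-000, 10-00, 101-0, 1100-
Minterm coverage:
  m2 ⊆ 0001- [E]
  m3 ⊆ 0001- [E]
  m4 ⊆ -0100,0010-
  m5 ⊆ 0-101,0010-
  m13 ⊆ 0-101,011-1
  m15 ⊆ 011-1 [E]
  m16 ⊆ 1-000,10-00
  m20 ⊆ -0100,10-00,101-0
  m24 ⊆ 1-000,1100-
  m25 ⊆ 1100- [E]
E = {0001-, 011-1, 1100-}
Petrick residual → 0010-, 10-00
Cover = a'b'c'd + a'b'cd' + a'bce + ab'd'e' + abc'd'  |cover|=5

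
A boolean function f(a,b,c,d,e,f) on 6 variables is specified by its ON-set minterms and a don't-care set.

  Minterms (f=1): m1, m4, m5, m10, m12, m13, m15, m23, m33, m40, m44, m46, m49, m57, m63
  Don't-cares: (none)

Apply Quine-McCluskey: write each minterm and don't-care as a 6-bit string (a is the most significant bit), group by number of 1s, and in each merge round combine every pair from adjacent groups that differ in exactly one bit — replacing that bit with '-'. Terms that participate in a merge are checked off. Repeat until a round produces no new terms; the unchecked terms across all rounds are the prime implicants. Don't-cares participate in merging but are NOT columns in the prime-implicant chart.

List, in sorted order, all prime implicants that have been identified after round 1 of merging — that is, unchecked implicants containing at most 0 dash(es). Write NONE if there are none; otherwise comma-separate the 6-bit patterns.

[col 0] 000001*, 000100*, 000101*, 001010, 001100*, 001101*, 001111*, 010111, 100001*, 101000*, 101100*, 101110*, 110001*, 111001*, 111111
[col 1] -00001, -01100, 00-100*, 00-101*, 000-01, 00010-*, 0011-1, 00110-*, 1-0001, 101-00, 1011-0, 11-001
[col 2] 00-10-
Prime implicants: -00001, -01100, 00-10-, 000-01, 001010, 0011-1, 010111, 1-0001, 101-00, 1011-0, 11-001, 111111

001010, 010111, 111111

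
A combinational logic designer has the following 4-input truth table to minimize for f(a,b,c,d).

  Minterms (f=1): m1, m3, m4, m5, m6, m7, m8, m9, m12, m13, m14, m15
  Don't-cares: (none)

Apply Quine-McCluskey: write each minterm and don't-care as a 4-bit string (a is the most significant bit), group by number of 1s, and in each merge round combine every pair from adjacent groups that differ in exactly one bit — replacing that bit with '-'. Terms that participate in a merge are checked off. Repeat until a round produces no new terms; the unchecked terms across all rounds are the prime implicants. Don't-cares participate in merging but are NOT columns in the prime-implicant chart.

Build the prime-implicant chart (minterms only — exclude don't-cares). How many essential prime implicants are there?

Round 0: 0001✓ 0011✓ 0100✓ 0101✓ 0110✓ 0111✓ 1000✓ 1001✓ 1100✓ 1101✓ 1110✓ 1111✓
Round 1: -001✓ -100✓ -101✓ -110✓ -111✓ 0-01✓ 0-11✓ 00-1✓ 01-0✓ 01-1✓ 010-✓ 011-✓ 1-00✓ 1-01✓ 100-✓ 11-0✓ 11-1✓ 110-✓ 111-✓
Round 2: --01 -1-0✓ -1-1✓ -10-✓ -11-✓ 0--1 01--✓ 1-0- 11--✓
Round 3: -1--
PIs = {--01, -1--, 0--1, 1-0-}
Coverage chart:
  m1: --01,0--1
  m3: 0--1 ←essential
  m4: -1-- ←essential
  m5: --01,-1--,0--1
  m6: -1-- ←essential
  m7: -1--,0--1
  m8: 1-0- ←essential
  m9: --01,1-0-
  m12: -1--,1-0-
  m13: --01,-1--,1-0-
  m14: -1-- ←essential
  m15: -1-- ←essential
Essential: -1--, 0--1, 1-0-

3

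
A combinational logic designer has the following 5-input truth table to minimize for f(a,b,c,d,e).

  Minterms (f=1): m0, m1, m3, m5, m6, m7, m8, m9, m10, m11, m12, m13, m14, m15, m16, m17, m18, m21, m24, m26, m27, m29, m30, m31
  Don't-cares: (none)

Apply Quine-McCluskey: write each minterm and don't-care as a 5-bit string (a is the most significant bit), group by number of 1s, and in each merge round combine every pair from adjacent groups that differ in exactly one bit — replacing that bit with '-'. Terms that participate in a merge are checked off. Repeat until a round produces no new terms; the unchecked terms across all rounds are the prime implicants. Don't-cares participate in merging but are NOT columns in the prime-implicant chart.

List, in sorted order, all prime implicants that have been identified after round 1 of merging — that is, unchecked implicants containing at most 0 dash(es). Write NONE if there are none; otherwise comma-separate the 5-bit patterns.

Round 0: 00000✓ 00001✓ 00011✓ 00101✓ 00110✓ 00111✓ 01000✓ 01001✓ 01010✓ 01011✓ 01100✓ 01101✓ 01110✓ 01111✓ 10000✓ 10001✓ 10010✓ 10101✓ 11000✓ 11010✓ 11011✓ 11101✓ 11110✓ 11111✓
Round 1: -0000✓ -0001✓ -0101✓ -1000✓ -1010✓ -1011✓ -1101✓ -1110✓ -1111✓ 0-000✓ 0-001✓ 0-011✓ 0-101✓ 0-110✓ 0-111✓ 00-01✓ 00-11✓ 000-1✓ 0000-✓ 001-1✓ 0011-✓ 01-00✓ 01-01✓ 01-10✓ 01-11✓ 010-0✓ 010-1✓ 0100-✓ 0101-✓ 011-0✓ 011-1✓ 0110-✓ 0111-✓ 1-000✓ 1-010✓ 1-101✓ 10-01✓ 100-0✓ 1000-✓ 11-10✓ 11-11✓ 110-0✓ 1101-✓ 111-1✓ 1111-✓
Round 2: --000 --101 -0-01 -000- -1-10✓ -1-11✓ -10-0 -101-✓ -11-1 -111-✓ 0--01✓ 0--11✓ 0-0-1✓ 0-00- 0-1-1✓ 0-11- 00--1✓ 01--0✓ 01--1✓ 01-0-✓ 01-1-✓ 010--✓ 011--✓ 1-0-0 11-1-✓
Round 3: -1-1- 0---1 01---
PIs = {--000, --101, -0-01, -000-, -1-1-, -10-0, -11-1, 0---1, 0-00-, 0-11-, 01---, 1-0-0}

NONE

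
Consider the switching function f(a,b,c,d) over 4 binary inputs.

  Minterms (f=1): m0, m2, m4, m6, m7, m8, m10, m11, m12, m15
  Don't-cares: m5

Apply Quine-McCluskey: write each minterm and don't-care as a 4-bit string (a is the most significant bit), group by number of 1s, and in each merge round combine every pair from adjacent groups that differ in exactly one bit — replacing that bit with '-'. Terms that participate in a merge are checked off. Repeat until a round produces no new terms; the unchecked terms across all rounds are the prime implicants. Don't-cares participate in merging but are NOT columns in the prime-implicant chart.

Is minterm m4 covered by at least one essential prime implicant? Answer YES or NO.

YES

[col 0] 0000*, 0010*, 0100*, 0101*, 0110*, 0111*, 1000*, 1010*, 1011*, 1100*, 1111*
[col 1] -000*, -010*, -100*, -111, 0-00*, 0-10*, 00-0*, 01-0*, 01-1*, 010-*, 011-*, 1-00*, 1-11, 10-0*, 101-
[col 2] --00, -0-0, 0--0, 01--
Prime implicants: --00, -0-0, -111, 0--0, 01--, 1-11, 101-
PI chart (minterm → PIs covering it):
  0 | --00,-0-0,0--0
  2 | -0-0,0--0
  4 | --00,0--0,01--
  6 | 0--0,01--
  7 | -111,01--
  8 | --00,-0-0
  10 | -0-0,101-
  11 | 1-11,101-
  12 | --00  (sole → essential)
  15 | -111,1-11
Essential prime implicants: --00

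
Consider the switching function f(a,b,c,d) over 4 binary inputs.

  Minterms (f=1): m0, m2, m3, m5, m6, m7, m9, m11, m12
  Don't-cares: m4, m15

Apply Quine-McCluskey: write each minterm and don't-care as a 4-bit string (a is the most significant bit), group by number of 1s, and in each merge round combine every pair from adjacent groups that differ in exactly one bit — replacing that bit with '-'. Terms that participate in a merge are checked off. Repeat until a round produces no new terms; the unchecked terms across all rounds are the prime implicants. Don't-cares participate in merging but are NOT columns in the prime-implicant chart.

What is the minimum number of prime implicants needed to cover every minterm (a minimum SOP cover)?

5

size-2^0 implicants → 0000(✓)  0010(✓)  0011(✓)  0100(✓)  0101(✓)  0110(✓)  0111(✓)  1001(✓)  1011(✓)  1100(✓)  1111(✓)
size-2^1 implicants → -011(✓)  -100  -111(✓)  0-00(✓)  0-10(✓)  0-11(✓)  00-0(✓)  001-(✓)  01-0(✓)  01-1(✓)  010-(✓)  011-(✓)  1-11(✓)  10-1
size-2^2 implicants → --11  0--0  0-1-  01--
Unchecked terms (primes): --11, -100, 0--0, 0-1-, 01--, 10-1
Minterm coverage:
  m0 ⊆ 0--0 [E]
  m2 ⊆ 0--0,0-1-
  m3 ⊆ --11,0-1-
  m5 ⊆ 01-- [E]
  m6 ⊆ 0--0,0-1-,01--
  m7 ⊆ --11,0-1-,01--
  m9 ⊆ 10-1 [E]
  m11 ⊆ --11,10-1
  m12 ⊆ -100 [E]
E = {-100, 0--0, 01--, 10-1}
Petrick residual → --11
Cover = cd + bc'd' + a'd' + a'b + ab'd  |cover|=5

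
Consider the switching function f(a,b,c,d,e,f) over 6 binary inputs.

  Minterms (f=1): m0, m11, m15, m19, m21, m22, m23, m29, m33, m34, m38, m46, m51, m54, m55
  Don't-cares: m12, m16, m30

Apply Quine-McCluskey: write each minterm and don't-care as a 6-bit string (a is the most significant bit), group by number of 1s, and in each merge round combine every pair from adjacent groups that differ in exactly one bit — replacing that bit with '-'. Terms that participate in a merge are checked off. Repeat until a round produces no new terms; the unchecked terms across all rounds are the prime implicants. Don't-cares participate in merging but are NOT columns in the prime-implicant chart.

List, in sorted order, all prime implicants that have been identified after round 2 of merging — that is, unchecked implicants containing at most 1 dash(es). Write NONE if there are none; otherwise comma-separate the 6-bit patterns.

0-0000, 001-11, 001100, 01-101, 01-110, 0101-1, 1-0110, 10-110, 100-10, 100001

size-2^0 implicants → 000000(✓)  001011(✓)  001100  001111(✓)  010000(✓)  010011(✓)  010101(✓)  010110(✓)  010111(✓)  011101(✓)  011110(✓)  100001  100010(✓)  100110(✓)  101110(✓)  110011(✓)  110110(✓)  110111(✓)
size-2^1 implicants → -10011(✓)  -10110(✓)  -10111(✓)  0-0000  001-11  01-101  01-110  010-11(✓)  0101-1  01011-(✓)  1-0110  10-110  100-10  110-11(✓)  11011-(✓)
size-2^2 implicants → -10-11  -1011-
Unchecked terms (primes): -10-11, -1011-, 0-0000, 001-11, 001100, 01-101, 01-110, 0101-1, 1-0110, 10-110, 100-10, 100001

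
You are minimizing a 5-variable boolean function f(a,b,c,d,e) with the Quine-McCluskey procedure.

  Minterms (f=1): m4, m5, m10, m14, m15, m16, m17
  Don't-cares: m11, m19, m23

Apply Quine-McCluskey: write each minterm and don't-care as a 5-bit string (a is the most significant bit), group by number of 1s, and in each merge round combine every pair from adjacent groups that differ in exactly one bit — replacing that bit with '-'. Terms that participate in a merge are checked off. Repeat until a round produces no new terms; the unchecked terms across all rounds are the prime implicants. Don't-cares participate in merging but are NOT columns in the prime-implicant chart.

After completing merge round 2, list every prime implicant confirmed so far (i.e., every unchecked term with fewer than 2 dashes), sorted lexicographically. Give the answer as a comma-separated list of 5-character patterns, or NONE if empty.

size-2^0 implicants → 00100(✓)  00101(✓)  01010(✓)  01011(✓)  01110(✓)  01111(✓)  10000(✓)  10001(✓)  10011(✓)  10111(✓)
size-2^1 implicants → 0010-  01-10(✓)  01-11(✓)  0101-(✓)  0111-(✓)  10-11  100-1  1000-
size-2^2 implicants → 01-1-
Unchecked terms (primes): 0010-, 01-1-, 10-11, 100-1, 1000-

0010-, 10-11, 100-1, 1000-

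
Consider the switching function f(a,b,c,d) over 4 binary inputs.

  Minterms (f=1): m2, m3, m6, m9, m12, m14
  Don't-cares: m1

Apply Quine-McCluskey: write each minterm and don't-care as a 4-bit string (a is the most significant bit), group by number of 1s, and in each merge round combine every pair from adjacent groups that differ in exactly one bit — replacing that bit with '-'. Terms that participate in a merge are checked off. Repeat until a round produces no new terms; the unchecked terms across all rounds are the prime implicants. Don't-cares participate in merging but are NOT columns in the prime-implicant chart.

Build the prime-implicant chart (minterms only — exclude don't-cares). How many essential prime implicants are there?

2

size-2^0 implicants → 0001(✓)  0010(✓)  0011(✓)  0110(✓)  1001(✓)  1100(✓)  1110(✓)
size-2^1 implicants → -001  -110  0-10  00-1  001-  11-0
Unchecked terms (primes): -001, -110, 0-10, 00-1, 001-, 11-0
Minterm coverage:
  m2 ⊆ 0-10,001-
  m3 ⊆ 00-1,001-
  m6 ⊆ -110,0-10
  m9 ⊆ -001 [E]
  m12 ⊆ 11-0 [E]
  m14 ⊆ -110,11-0
E = {-001, 11-0}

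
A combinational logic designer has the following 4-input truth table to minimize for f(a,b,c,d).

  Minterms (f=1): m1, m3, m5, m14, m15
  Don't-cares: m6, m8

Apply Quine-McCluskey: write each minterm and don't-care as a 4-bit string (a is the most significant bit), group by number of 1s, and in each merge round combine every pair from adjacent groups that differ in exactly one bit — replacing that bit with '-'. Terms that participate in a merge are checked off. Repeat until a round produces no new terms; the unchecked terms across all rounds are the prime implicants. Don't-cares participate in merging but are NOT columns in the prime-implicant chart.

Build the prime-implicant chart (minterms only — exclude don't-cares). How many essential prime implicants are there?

Round 0: 0001✓ 0011✓ 0101✓ 0110✓ 1000 1110✓ 1111✓
Round 1: -110 0-01 00-1 111-
PIs = {-110, 0-01, 00-1, 1000, 111-}
Coverage chart:
  m1: 0-01,00-1
  m3: 00-1 ←essential
  m5: 0-01 ←essential
  m14: -110,111-
  m15: 111- ←essential
Essential: 0-01, 00-1, 111-

3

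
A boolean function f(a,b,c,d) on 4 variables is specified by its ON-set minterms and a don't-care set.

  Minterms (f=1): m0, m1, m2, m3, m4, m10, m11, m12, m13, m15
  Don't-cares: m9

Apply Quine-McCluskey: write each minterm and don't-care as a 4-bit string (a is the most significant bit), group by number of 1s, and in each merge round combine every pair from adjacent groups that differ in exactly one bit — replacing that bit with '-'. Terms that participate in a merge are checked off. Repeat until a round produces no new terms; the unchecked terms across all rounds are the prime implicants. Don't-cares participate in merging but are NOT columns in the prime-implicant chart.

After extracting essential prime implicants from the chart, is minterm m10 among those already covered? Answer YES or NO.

YES

Round 0: 0000✓ 0001✓ 0010✓ 0011✓ 0100✓ 1001✓ 1010✓ 1011✓ 1100✓ 1101✓ 1111✓
Round 1: -001✓ -010✓ -011✓ -100 0-00 00-0✓ 00-1✓ 000-✓ 001-✓ 1-01✓ 1-11✓ 10-1✓ 101-✓ 11-1✓ 110-
Round 2: -0-1 -01- 00-- 1--1
PIs = {-0-1, -01-, -100, 0-00, 00--, 1--1, 110-}
Coverage chart:
  m0: 0-00,00--
  m1: -0-1,00--
  m2: -01-,00--
  m3: -0-1,-01-,00--
  m4: -100,0-00
  m10: -01- ←essential
  m11: -0-1,-01-,1--1
  m12: -100,110-
  m13: 1--1,110-
  m15: 1--1 ←essential
Essential: -01-, 1--1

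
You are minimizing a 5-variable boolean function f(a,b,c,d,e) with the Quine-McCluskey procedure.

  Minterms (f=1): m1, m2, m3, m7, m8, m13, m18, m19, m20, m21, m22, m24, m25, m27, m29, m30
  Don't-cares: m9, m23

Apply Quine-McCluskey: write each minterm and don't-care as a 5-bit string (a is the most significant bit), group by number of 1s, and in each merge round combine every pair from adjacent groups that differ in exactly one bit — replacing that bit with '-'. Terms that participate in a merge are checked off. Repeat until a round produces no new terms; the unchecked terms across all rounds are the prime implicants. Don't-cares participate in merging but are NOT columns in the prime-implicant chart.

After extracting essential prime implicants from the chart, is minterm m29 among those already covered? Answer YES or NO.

YES

Round 0: 00001✓ 00010✓ 00011✓ 00111✓ 01000✓ 01001✓ 01101✓ 10010✓ 10011✓ 10100✓ 10101✓ 10110✓ 10111✓ 11000✓ 11001✓ 11011✓ 11101✓ 11110✓
Round 1: -0010✓ -0011✓ -0111✓ -1000✓ -1001✓ -1101✓ 0-001 00-11✓ 000-1 0001-✓ 01-01✓ 0100-✓ 1-011 1-101 1-110 10-10✓ 10-11✓ 1001-✓ 101-0✓ 101-1✓ 1010-✓ 1011-✓ 11-01✓ 110-1 1100-✓
Round 2: -0-11 -001- -1-01 -100- 10-1- 101--
PIs = {-0-11, -001-, -1-01, -100-, 0-001, 000-1, 1-011, 1-101, 1-110, 10-1-, 101--, 110-1}
Coverage chart:
  m1: 0-001,000-1
  m2: -001- ←essential
  m3: -0-11,-001-,000-1
  m7: -0-11 ←essential
  m8: -100- ←essential
  m13: -1-01 ←essential
  m18: -001-,10-1-
  m19: -0-11,-001-,1-011,10-1-
  m20: 101-- ←essential
  m21: 1-101,101--
  m22: 1-110,10-1-,101--
  m24: -100- ←essential
  m25: -1-01,-100-,110-1
  m27: 1-011,110-1
  m29: -1-01,1-101
  m30: 1-110 ←essential
Essential: -0-11, -001-, -1-01, -100-, 1-110, 101--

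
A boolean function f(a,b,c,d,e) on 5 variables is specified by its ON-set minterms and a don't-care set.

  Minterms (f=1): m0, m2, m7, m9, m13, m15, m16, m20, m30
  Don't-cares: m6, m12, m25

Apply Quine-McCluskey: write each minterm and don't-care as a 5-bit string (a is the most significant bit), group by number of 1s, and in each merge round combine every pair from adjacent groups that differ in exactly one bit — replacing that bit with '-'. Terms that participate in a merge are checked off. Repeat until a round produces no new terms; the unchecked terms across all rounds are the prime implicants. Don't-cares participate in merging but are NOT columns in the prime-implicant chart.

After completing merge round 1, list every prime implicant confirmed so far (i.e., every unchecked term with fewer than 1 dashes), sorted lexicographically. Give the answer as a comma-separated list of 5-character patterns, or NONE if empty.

[col 0] 00000*, 00010*, 00110*, 00111*, 01001*, 01100*, 01101*, 01111*, 10000*, 10100*, 11001*, 11110
[col 1] -0000, -1001, 0-111, 00-10, 000-0, 0011-, 01-01, 011-1, 0110-, 10-00
Prime implicants: -0000, -1001, 0-111, 00-10, 000-0, 0011-, 01-01, 011-1, 0110-, 10-00, 11110

11110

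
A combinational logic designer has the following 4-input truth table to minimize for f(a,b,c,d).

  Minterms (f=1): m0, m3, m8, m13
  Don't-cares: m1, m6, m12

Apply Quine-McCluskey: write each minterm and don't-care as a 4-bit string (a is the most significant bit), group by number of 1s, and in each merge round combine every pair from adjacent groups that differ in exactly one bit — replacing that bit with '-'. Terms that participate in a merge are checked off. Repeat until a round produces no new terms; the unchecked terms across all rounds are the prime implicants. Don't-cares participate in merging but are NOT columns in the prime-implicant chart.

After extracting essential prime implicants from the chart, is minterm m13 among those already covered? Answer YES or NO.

Round 0: 0000✓ 0001✓ 0011✓ 0110 1000✓ 1100✓ 1101✓
Round 1: -000 00-1 000- 1-00 110-
PIs = {-000, 00-1, 000-, 0110, 1-00, 110-}
Coverage chart:
  m0: -000,000-
  m3: 00-1 ←essential
  m8: -000,1-00
  m13: 110- ←essential
Essential: 00-1, 110-

YES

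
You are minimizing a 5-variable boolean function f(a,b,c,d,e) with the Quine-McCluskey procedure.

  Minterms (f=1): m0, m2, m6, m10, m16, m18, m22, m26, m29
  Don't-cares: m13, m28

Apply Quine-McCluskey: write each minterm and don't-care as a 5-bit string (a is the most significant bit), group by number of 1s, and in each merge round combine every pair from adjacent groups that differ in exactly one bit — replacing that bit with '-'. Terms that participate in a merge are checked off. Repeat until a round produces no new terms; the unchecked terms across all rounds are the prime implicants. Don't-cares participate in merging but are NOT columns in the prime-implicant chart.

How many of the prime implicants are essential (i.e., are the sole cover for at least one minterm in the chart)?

3

[col 0] 00000*, 00010*, 00110*, 01010*, 01101*, 10000*, 10010*, 10110*, 11010*, 11100*, 11101*
[col 1] -0000*, -0010*, -0110*, -1010*, -1101, 0-010*, 00-10*, 000-0*, 1-010*, 10-10*, 100-0*, 1110-
[col 2] --010, -0-10, -00-0
Prime implicants: --010, -0-10, -00-0, -1101, 1110-
PI chart (minterm → PIs covering it):
  0 | -00-0  (sole → essential)
  2 | --010,-0-10,-00-0
  6 | -0-10  (sole → essential)
  10 | --010  (sole → essential)
  16 | -00-0  (sole → essential)
  18 | --010,-0-10,-00-0
  22 | -0-10  (sole → essential)
  26 | --010  (sole → essential)
  29 | -1101,1110-
Essential prime implicants: --010, -0-10, -00-0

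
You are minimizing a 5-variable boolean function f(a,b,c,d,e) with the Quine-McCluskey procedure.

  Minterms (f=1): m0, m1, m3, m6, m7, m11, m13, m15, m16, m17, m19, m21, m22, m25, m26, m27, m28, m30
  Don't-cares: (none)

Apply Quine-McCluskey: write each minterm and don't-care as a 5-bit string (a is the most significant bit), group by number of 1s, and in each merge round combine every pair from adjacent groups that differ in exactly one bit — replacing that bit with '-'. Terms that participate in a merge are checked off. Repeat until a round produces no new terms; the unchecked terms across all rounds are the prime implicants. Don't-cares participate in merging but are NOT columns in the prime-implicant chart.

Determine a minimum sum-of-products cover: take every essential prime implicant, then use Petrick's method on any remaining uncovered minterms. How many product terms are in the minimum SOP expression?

Round 0: 00000✓ 00001✓ 00011✓ 00110✓ 00111✓ 01011✓ 01101✓ 01111✓ 10000✓ 10001✓ 10011✓ 10101✓ 10110✓ 11001✓ 11010✓ 11011✓ 11100✓ 11110✓
Round 1: -0000✓ -0001✓ -0011✓ -0110 -1011✓ 0-011✓ 0-111✓ 00-11✓ 000-1✓ 0000-✓ 0011- 01-11✓ 011-1 1-001✓ 1-011✓ 1-110 10-01 100-1✓ 1000-✓ 11-10 110-1✓ 1101- 111-0
Round 2: --011 -00-1 -000- 0--11 1-0-1
PIs = {--011, -00-1, -000-, -0110, 0--11, 0011-, 011-1, 1-0-1, 1-110, 10-01, 11-10, 1101-, 111-0}
Coverage chart:
  m0: -000- ←essential
  m1: -00-1,-000-
  m3: --011,-00-1,0--11
  m6: -0110,0011-
  m7: 0--11,0011-
  m11: --011,0--11
  m13: 011-1 ←essential
  m15: 0--11,011-1
  m16: -000- ←essential
  m17: -00-1,-000-,1-0-1,10-01
  m19: --011,-00-1,1-0-1
  m21: 10-01 ←essential
  m22: -0110,1-110
  m25: 1-0-1 ←essential
  m26: 11-10,1101-
  m27: --011,1-0-1,1101-
  m28: 111-0 ←essential
  m30: 1-110,11-10,111-0
Essential: -000-, 011-1, 1-0-1, 10-01, 111-0
Petrick residual → -0110, 0--11, 11-10
Min cover (8 terms): b'c'd' + b'cde' + a'de + a'bce + ac'e + ab'd'e + abde' + abce'

8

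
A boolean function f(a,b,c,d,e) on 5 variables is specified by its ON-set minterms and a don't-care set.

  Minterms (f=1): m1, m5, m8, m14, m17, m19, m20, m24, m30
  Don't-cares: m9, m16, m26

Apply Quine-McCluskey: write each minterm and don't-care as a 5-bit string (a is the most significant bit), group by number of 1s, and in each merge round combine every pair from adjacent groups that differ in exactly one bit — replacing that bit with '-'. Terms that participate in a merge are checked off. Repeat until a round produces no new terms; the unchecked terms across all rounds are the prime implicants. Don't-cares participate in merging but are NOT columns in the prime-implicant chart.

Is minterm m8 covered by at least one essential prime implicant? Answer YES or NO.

NO

size-2^0 implicants → 00001(✓)  00101(✓)  01000(✓)  01001(✓)  01110(✓)  10000(✓)  10001(✓)  10011(✓)  10100(✓)  11000(✓)  11010(✓)  11110(✓)
size-2^1 implicants → -0001  -1000  -1110  0-001  00-01  0100-  1-000  10-00  100-1  1000-  11-10  110-0
Unchecked terms (primes): -0001, -1000, -1110, 0-001, 00-01, 0100-, 1-000, 10-00, 100-1, 1000-, 11-10, 110-0
Minterm coverage:
  m1 ⊆ -0001,0-001,00-01
  m5 ⊆ 00-01 [E]
  m8 ⊆ -1000,0100-
  m14 ⊆ -1110 [E]
  m17 ⊆ -0001,100-1,1000-
  m19 ⊆ 100-1 [E]
  m20 ⊆ 10-00 [E]
  m24 ⊆ -1000,1-000,110-0
  m30 ⊆ -1110,11-10
E = {-1110, 00-01, 10-00, 100-1}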